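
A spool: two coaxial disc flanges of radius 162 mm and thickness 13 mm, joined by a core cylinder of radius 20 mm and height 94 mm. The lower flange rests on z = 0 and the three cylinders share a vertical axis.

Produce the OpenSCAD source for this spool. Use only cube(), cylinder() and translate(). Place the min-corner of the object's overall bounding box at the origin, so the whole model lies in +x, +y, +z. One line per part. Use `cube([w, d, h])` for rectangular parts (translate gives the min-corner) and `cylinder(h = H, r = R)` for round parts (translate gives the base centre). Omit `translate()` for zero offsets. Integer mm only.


translate([162, 162, 0]) cylinder(h = 13, r = 162);
translate([162, 162, 13]) cylinder(h = 94, r = 20);
translate([162, 162, 107]) cylinder(h = 13, r = 162);


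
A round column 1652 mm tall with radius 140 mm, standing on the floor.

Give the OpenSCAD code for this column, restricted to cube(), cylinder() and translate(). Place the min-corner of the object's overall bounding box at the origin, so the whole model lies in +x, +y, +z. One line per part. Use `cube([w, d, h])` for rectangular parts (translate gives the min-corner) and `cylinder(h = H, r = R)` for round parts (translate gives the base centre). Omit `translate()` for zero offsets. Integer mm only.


translate([140, 140, 0]) cylinder(h = 1652, r = 140);


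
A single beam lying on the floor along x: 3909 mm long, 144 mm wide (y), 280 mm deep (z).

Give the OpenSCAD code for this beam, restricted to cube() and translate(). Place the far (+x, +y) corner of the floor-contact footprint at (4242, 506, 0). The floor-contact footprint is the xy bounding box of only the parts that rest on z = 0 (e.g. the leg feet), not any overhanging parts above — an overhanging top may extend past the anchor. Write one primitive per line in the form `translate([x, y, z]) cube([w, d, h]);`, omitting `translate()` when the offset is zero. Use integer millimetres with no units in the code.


translate([333, 362, 0]) cube([3909, 144, 280]);


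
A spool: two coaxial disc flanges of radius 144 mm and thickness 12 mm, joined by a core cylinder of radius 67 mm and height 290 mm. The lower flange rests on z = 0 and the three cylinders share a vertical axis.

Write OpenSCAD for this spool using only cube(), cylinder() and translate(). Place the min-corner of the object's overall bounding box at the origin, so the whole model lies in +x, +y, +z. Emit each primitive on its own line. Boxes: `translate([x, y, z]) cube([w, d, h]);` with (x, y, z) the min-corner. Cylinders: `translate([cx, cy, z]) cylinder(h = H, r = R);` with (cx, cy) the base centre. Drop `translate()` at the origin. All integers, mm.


translate([144, 144, 0]) cylinder(h = 12, r = 144);
translate([144, 144, 12]) cylinder(h = 290, r = 67);
translate([144, 144, 302]) cylinder(h = 12, r = 144);


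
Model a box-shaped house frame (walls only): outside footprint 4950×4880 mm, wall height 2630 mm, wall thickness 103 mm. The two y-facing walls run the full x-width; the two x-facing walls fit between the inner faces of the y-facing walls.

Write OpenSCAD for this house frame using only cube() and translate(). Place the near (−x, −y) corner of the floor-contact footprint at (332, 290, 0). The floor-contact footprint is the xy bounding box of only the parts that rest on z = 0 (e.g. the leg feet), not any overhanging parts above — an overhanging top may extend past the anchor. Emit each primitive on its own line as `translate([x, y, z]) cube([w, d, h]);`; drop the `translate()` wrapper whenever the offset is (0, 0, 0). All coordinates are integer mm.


translate([332, 290, 0]) cube([4950, 103, 2630]);
translate([332, 5067, 0]) cube([4950, 103, 2630]);
translate([332, 393, 0]) cube([103, 4674, 2630]);
translate([5179, 393, 0]) cube([103, 4674, 2630]);


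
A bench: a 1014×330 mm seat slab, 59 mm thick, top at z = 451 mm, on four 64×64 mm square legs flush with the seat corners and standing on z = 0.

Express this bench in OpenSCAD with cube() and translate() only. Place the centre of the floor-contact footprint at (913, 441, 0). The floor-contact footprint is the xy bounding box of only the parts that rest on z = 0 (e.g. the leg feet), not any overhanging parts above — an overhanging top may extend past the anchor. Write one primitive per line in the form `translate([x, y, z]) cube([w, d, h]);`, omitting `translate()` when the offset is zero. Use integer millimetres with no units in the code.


translate([406, 276, 392]) cube([1014, 330, 59]);
translate([406, 276, 0]) cube([64, 64, 392]);
translate([406, 542, 0]) cube([64, 64, 392]);
translate([1356, 276, 0]) cube([64, 64, 392]);
translate([1356, 542, 0]) cube([64, 64, 392]);


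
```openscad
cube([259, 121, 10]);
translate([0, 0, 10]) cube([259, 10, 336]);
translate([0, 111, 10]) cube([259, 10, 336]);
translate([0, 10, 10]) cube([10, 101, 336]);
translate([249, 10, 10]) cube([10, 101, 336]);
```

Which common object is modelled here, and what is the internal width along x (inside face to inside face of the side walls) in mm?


An open box. The internal width is 239 mm.

A 259×121 base slab with four walls standing on it — an open box. The base is 259 mm wide and the walls are 10 mm thick, so the internal width is 259 − 2 × 10 = 239 mm.


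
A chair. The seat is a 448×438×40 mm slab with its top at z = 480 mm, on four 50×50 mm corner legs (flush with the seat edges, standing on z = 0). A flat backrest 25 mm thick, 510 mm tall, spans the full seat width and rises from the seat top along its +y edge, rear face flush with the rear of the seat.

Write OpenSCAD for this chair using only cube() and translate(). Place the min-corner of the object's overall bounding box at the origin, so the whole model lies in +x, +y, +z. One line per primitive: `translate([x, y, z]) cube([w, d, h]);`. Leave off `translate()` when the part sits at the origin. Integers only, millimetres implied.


translate([0, 0, 440]) cube([448, 438, 40]);
cube([50, 50, 440]);
translate([398, 0, 0]) cube([50, 50, 440]);
translate([0, 388, 0]) cube([50, 50, 440]);
translate([398, 388, 0]) cube([50, 50, 440]);
translate([0, 413, 480]) cube([448, 25, 510]);


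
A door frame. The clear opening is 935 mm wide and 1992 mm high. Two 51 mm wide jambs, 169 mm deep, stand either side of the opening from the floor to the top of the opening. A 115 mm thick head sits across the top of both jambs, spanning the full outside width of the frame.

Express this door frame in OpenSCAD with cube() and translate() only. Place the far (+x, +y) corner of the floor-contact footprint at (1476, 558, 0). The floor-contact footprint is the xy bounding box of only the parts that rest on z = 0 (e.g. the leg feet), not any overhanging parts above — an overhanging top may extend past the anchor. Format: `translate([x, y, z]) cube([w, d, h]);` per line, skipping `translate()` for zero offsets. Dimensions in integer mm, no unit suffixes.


translate([439, 389, 0]) cube([51, 169, 1992]);
translate([1425, 389, 0]) cube([51, 169, 1992]);
translate([439, 389, 1992]) cube([1037, 169, 115]);


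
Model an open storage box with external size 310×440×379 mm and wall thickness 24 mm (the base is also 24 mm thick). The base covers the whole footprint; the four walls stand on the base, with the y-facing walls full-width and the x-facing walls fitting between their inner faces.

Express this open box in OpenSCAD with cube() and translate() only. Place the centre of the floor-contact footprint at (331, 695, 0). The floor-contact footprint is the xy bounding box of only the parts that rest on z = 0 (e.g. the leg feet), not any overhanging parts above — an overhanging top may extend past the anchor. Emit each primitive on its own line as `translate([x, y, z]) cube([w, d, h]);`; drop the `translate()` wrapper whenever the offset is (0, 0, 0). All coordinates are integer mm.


translate([176, 475, 0]) cube([310, 440, 24]);
translate([176, 475, 24]) cube([310, 24, 355]);
translate([176, 891, 24]) cube([310, 24, 355]);
translate([176, 499, 24]) cube([24, 392, 355]);
translate([462, 499, 24]) cube([24, 392, 355]);


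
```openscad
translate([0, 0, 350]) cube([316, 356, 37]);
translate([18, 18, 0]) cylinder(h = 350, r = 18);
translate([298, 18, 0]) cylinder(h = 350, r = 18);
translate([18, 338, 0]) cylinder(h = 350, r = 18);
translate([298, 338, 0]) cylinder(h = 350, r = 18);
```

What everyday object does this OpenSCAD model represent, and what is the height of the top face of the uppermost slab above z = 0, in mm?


A stool. The seat height is 387 mm.

A 316×356×37 slab at z = 350 on four corner cylinders — a stool. The seat top is 350 + 37 = 387 mm.


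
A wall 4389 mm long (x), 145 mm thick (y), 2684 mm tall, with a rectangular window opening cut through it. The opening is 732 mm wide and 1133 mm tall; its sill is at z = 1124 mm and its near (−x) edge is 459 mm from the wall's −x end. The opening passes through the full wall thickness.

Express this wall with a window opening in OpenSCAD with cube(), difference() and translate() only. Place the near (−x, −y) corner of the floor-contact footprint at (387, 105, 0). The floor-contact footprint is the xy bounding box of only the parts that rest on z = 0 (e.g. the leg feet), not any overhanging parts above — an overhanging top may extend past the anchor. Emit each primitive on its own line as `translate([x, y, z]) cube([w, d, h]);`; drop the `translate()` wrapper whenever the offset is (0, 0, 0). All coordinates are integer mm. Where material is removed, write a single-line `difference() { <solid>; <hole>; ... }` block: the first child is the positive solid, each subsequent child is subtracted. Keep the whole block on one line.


difference() { translate([387, 105, 0]) cube([4389, 145, 2684]); translate([846, 105, 1124]) cube([732, 145, 1133]); }


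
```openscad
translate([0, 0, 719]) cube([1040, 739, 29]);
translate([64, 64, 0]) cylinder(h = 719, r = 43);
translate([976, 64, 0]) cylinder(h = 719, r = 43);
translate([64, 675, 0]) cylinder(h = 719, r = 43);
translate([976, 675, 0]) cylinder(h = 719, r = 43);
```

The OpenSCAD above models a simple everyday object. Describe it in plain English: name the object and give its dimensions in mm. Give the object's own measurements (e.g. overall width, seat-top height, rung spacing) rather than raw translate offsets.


A rectangular dining table. The top is 1040×739×29 mm with its upper surface at z = 748 mm. It stands on four round legs of 86 mm diameter, each leg's bounding box inset 21 mm from the nearest pair of top edges, running from the floor to the underside of the top.


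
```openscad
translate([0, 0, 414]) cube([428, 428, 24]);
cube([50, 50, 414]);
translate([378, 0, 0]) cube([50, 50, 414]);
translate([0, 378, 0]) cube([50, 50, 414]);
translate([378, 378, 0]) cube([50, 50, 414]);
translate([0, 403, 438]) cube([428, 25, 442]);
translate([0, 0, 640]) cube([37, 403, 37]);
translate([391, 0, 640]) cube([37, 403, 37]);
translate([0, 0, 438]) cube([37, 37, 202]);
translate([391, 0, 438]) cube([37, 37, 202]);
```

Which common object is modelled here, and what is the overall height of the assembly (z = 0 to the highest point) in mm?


A chair. The overall height is 880 mm.

A slab on four corner posts with a tall panel at the back — a chair. The seat slab sits at z = 414 with thickness 24, and the 442 mm backrest starts at the seat top, so the overall height is 414 + 24 + 442 = 880 mm.


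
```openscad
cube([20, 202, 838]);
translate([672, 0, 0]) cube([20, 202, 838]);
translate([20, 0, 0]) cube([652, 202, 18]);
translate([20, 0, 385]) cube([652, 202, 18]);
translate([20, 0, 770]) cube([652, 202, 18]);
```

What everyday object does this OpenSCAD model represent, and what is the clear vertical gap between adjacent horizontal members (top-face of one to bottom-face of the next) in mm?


A bookshelf. The clear shelf gap is 367 mm.

Two tall side panels with 3 horizontal boards between them — a bookshelf. The first two shelf undersides are at z = 0 and z = 385; with shelf thickness 18, the clear gap is 385 − 0 − 18 = 367 mm.


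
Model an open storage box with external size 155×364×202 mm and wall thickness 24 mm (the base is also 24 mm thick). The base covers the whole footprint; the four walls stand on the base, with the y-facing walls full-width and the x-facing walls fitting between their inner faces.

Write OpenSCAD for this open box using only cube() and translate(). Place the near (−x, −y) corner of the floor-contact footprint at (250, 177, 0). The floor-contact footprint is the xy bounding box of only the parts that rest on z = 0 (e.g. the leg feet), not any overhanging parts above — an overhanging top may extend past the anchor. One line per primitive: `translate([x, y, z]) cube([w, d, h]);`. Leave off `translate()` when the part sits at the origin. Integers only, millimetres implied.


translate([250, 177, 0]) cube([155, 364, 24]);
translate([250, 177, 24]) cube([155, 24, 178]);
translate([250, 517, 24]) cube([155, 24, 178]);
translate([250, 201, 24]) cube([24, 316, 178]);
translate([381, 201, 24]) cube([24, 316, 178]);


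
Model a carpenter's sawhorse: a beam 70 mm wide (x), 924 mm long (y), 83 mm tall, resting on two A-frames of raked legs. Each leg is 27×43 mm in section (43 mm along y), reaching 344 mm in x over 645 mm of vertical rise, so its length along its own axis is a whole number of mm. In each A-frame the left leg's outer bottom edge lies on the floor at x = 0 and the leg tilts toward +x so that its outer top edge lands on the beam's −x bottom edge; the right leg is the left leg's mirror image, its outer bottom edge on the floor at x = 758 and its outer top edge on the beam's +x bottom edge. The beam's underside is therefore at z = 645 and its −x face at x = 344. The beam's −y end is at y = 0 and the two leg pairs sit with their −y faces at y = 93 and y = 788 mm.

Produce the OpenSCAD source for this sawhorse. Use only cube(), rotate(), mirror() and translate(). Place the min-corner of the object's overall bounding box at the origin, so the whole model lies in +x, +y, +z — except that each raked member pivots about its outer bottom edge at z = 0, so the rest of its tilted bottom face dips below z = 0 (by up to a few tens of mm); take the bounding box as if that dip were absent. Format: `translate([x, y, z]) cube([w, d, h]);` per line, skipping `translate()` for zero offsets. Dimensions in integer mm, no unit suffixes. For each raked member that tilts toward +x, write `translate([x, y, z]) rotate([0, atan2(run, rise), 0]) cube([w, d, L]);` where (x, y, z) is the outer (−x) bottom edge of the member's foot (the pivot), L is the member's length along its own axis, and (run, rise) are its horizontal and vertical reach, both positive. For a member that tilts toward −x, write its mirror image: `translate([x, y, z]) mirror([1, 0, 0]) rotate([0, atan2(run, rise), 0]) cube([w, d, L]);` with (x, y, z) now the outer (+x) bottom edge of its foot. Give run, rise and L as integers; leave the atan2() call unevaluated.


translate([344, 0, 645]) cube([70, 924, 83]);
translate([0, 93, 0]) rotate([0, atan2(344, 645), 0]) cube([27, 43, 731]);
translate([758, 93, 0]) mirror([1, 0, 0]) rotate([0, atan2(344, 645), 0]) cube([27, 43, 731]);
translate([0, 788, 0]) rotate([0, atan2(344, 645), 0]) cube([27, 43, 731]);
translate([758, 788, 0]) mirror([1, 0, 0]) rotate([0, atan2(344, 645), 0]) cube([27, 43, 731]);


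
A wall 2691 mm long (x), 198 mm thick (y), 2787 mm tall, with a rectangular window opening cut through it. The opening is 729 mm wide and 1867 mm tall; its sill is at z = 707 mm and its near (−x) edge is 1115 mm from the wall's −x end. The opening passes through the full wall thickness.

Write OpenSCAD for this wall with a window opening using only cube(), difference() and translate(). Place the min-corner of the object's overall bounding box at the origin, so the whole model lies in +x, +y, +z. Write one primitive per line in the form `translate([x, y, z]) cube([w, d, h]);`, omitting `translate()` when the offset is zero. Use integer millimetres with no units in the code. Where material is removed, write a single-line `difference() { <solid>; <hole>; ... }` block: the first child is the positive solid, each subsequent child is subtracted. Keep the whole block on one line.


difference() { cube([2691, 198, 2787]); translate([1115, 0, 707]) cube([729, 198, 1867]); }


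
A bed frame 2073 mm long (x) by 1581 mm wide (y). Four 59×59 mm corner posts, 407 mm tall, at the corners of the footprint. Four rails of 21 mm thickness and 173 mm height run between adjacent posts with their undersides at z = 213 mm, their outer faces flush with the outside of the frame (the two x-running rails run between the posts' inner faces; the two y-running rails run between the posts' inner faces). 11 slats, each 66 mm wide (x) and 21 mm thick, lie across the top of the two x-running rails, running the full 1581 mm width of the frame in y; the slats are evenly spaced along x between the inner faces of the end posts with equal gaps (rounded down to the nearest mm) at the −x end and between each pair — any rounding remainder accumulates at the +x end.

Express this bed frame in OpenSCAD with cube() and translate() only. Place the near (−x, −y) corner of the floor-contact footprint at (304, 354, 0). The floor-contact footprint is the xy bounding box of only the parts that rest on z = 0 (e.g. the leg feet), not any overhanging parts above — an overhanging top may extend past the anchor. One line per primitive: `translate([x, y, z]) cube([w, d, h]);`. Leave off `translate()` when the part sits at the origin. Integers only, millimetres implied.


translate([304, 354, 0]) cube([59, 59, 407]);
translate([304, 1876, 0]) cube([59, 59, 407]);
translate([2318, 354, 0]) cube([59, 59, 407]);
translate([2318, 1876, 0]) cube([59, 59, 407]);
translate([363, 354, 213]) cube([1955, 21, 173]);
translate([363, 1914, 213]) cube([1955, 21, 173]);
translate([304, 413, 213]) cube([21, 1463, 173]);
translate([2356, 413, 213]) cube([21, 1463, 173]);
translate([465, 354, 386]) cube([66, 1581, 21]);
translate([633, 354, 386]) cube([66, 1581, 21]);
translate([801, 354, 386]) cube([66, 1581, 21]);
translate([969, 354, 386]) cube([66, 1581, 21]);
translate([1137, 354, 386]) cube([66, 1581, 21]);
translate([1305, 354, 386]) cube([66, 1581, 21]);
translate([1473, 354, 386]) cube([66, 1581, 21]);
translate([1641, 354, 386]) cube([66, 1581, 21]);
translate([1809, 354, 386]) cube([66, 1581, 21]);
translate([1977, 354, 386]) cube([66, 1581, 21]);
translate([2145, 354, 386]) cube([66, 1581, 21]);


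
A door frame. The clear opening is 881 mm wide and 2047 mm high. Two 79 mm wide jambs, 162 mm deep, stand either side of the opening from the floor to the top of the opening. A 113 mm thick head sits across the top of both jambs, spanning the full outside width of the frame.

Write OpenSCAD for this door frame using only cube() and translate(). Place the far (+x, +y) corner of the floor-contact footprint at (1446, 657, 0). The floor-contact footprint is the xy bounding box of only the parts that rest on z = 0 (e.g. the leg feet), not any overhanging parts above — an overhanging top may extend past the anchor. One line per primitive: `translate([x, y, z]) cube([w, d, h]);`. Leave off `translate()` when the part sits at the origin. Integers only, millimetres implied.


translate([407, 495, 0]) cube([79, 162, 2047]);
translate([1367, 495, 0]) cube([79, 162, 2047]);
translate([407, 495, 2047]) cube([1039, 162, 113]);


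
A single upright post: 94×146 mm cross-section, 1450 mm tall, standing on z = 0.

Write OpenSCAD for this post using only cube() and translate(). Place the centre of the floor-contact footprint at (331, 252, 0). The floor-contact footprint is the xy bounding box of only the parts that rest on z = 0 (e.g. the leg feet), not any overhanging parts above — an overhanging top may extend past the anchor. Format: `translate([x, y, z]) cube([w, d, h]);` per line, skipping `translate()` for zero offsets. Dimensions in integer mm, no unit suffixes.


translate([284, 179, 0]) cube([94, 146, 1450]);


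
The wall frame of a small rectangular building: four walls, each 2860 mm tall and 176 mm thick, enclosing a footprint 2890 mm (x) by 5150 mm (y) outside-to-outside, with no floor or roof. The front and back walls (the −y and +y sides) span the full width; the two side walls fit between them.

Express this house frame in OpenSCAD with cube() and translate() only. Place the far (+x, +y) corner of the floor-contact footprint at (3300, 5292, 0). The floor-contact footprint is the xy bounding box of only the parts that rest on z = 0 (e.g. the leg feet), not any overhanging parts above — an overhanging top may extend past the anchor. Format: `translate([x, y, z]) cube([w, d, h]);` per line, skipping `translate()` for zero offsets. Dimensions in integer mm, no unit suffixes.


translate([410, 142, 0]) cube([2890, 176, 2860]);
translate([410, 5116, 0]) cube([2890, 176, 2860]);
translate([410, 318, 0]) cube([176, 4798, 2860]);
translate([3124, 318, 0]) cube([176, 4798, 2860]);


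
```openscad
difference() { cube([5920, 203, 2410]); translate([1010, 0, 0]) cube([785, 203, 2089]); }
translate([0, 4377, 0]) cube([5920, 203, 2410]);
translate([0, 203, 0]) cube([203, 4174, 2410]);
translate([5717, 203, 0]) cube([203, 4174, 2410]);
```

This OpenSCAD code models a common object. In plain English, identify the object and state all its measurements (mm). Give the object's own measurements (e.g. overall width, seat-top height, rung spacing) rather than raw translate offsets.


A single room: four walls, each 2410 mm tall and 203 mm thick, enclosing an outside footprint 5920×4580 mm (x × y), no floor or roof. The front and back walls (−y and +y sides) run the full x-width; the side walls fit between their inner faces. A door opening 785 mm wide and 2089 mm tall is cut through the front wall from the floor up, its −x edge 1010 mm from the wall's −x end.


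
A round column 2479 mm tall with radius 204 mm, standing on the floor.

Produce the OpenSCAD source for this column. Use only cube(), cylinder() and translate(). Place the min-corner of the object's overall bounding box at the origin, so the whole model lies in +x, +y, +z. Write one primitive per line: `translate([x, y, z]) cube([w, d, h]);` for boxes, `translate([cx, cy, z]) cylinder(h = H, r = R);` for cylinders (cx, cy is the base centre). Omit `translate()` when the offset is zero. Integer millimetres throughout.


translate([204, 204, 0]) cylinder(h = 2479, r = 204);


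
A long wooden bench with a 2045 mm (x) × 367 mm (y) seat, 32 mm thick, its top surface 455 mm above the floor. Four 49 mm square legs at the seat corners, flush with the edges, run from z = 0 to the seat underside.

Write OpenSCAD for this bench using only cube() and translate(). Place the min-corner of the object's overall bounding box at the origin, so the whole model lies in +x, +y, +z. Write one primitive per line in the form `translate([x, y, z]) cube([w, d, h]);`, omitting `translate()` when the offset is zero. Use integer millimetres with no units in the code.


translate([0, 0, 423]) cube([2045, 367, 32]);
cube([49, 49, 423]);
translate([0, 318, 0]) cube([49, 49, 423]);
translate([1996, 0, 0]) cube([49, 49, 423]);
translate([1996, 318, 0]) cube([49, 49, 423]);


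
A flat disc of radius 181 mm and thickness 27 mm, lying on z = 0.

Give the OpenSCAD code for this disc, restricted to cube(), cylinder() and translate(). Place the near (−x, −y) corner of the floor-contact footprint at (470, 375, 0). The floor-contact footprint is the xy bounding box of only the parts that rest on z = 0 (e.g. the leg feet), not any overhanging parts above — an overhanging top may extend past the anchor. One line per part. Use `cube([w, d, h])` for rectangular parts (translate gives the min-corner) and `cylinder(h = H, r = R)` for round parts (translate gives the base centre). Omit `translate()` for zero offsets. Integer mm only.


translate([651, 556, 0]) cylinder(h = 27, r = 181);


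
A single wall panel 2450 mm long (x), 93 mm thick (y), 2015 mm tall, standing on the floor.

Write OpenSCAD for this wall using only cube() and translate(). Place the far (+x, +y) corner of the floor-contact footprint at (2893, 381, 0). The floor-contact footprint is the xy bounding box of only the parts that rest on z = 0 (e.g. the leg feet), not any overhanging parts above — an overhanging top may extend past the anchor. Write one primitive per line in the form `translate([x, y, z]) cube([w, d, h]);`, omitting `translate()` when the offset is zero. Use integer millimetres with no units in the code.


translate([443, 288, 0]) cube([2450, 93, 2015]);


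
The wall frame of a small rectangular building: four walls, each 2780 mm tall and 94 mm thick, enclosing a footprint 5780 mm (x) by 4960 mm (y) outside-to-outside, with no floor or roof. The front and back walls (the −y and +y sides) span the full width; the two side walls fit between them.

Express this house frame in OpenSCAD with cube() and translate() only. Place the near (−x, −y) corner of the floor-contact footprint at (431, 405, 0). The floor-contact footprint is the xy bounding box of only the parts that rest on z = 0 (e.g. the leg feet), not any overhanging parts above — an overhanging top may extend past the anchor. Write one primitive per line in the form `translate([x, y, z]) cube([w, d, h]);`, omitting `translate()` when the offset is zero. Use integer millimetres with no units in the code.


translate([431, 405, 0]) cube([5780, 94, 2780]);
translate([431, 5271, 0]) cube([5780, 94, 2780]);
translate([431, 499, 0]) cube([94, 4772, 2780]);
translate([6117, 499, 0]) cube([94, 4772, 2780]);


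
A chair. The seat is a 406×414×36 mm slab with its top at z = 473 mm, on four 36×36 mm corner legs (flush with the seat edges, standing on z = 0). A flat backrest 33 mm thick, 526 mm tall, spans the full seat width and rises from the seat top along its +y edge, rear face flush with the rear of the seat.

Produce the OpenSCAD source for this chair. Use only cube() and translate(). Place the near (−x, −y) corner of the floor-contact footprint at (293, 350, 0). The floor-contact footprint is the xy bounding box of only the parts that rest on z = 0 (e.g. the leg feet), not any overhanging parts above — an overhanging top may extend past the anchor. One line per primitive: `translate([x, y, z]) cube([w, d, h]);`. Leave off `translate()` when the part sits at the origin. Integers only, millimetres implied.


translate([293, 350, 437]) cube([406, 414, 36]);
translate([293, 350, 0]) cube([36, 36, 437]);
translate([663, 350, 0]) cube([36, 36, 437]);
translate([293, 728, 0]) cube([36, 36, 437]);
translate([663, 728, 0]) cube([36, 36, 437]);
translate([293, 731, 473]) cube([406, 33, 526]);


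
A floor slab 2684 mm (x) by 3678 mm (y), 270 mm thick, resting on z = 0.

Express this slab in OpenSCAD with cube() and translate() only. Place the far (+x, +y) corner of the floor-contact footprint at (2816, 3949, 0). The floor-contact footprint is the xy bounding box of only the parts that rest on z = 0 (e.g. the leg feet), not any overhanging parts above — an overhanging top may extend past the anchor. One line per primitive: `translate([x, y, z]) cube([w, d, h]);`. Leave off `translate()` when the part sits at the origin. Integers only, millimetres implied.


translate([132, 271, 0]) cube([2684, 3678, 270]);


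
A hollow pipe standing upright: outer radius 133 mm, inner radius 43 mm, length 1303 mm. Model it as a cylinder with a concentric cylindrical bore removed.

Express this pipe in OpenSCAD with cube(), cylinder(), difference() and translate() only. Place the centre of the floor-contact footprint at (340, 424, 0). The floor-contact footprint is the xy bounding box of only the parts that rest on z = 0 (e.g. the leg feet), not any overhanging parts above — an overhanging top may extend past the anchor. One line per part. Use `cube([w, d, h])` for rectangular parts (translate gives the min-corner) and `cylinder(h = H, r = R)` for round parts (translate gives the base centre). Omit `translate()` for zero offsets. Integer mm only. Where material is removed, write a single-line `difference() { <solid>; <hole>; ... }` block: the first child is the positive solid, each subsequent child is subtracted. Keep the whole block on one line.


difference() { translate([340, 424, 0]) cylinder(h = 1303, r = 133); translate([340, 424, 0]) cylinder(h = 1303, r = 43); }


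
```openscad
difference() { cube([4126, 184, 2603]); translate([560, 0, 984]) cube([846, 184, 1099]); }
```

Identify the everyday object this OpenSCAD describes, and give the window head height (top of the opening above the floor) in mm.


A wall with a window opening. The window head height is 2083 mm.

A wall with a rectangular opening subtracted — a window. Sill at z = 984, opening 1099 mm tall, so the head is at 984 + 1099 = 2083 mm.


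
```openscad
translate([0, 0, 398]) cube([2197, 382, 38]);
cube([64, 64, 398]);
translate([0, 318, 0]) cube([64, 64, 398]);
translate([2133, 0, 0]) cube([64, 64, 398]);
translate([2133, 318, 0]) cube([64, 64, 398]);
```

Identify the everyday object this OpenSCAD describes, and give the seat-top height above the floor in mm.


A bench. The seat-top height is 436 mm.

A long slab on four corner posts — a bench. The slab sits at z = 398 with thickness 38, so the top is 398 + 38 = 436 mm.


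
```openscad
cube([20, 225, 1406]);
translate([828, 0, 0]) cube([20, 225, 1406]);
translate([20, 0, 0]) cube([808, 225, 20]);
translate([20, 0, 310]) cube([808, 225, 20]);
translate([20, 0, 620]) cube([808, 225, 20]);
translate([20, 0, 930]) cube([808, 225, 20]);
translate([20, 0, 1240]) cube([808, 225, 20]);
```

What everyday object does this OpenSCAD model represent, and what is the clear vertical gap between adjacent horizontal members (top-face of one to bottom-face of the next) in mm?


A bookshelf. The clear shelf gap is 290 mm.

Two tall side panels with 5 horizontal boards between them — a bookshelf. The first two shelf undersides are at z = 0 and z = 310; with shelf thickness 20, the clear gap is 310 − 0 − 20 = 290 mm.


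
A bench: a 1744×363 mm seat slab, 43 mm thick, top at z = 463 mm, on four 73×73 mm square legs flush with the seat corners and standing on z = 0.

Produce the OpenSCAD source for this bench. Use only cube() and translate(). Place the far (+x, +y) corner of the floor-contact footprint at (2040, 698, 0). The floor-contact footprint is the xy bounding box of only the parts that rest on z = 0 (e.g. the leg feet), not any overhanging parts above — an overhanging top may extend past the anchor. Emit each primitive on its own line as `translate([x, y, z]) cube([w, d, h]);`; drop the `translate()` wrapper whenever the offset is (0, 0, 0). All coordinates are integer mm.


translate([296, 335, 420]) cube([1744, 363, 43]);
translate([296, 335, 0]) cube([73, 73, 420]);
translate([296, 625, 0]) cube([73, 73, 420]);
translate([1967, 335, 0]) cube([73, 73, 420]);
translate([1967, 625, 0]) cube([73, 73, 420]);


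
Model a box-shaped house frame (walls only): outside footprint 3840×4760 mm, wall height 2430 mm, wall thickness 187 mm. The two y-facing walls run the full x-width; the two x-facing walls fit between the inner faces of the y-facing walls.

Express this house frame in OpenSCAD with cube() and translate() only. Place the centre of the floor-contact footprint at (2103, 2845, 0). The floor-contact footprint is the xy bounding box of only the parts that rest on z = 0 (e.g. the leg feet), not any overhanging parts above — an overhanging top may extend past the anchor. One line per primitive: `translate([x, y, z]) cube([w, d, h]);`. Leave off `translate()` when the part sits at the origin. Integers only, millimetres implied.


translate([183, 465, 0]) cube([3840, 187, 2430]);
translate([183, 5038, 0]) cube([3840, 187, 2430]);
translate([183, 652, 0]) cube([187, 4386, 2430]);
translate([3836, 652, 0]) cube([187, 4386, 2430]);


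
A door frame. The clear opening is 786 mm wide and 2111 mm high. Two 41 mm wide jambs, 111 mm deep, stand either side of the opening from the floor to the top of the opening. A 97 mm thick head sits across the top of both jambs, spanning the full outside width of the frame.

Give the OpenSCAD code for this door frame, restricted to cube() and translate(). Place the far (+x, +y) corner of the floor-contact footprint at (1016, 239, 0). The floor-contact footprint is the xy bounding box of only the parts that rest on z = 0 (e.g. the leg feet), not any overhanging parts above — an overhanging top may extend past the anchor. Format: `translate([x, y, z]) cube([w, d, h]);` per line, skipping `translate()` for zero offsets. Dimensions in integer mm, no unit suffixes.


translate([148, 128, 0]) cube([41, 111, 2111]);
translate([975, 128, 0]) cube([41, 111, 2111]);
translate([148, 128, 2111]) cube([868, 111, 97]);


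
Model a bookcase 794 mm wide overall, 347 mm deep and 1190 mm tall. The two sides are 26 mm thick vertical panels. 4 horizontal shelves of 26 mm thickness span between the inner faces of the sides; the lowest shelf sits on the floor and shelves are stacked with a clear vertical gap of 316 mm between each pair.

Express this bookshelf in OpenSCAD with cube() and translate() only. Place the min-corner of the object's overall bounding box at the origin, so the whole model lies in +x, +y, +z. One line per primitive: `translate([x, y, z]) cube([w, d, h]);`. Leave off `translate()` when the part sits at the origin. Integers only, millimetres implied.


cube([26, 347, 1190]);
translate([768, 0, 0]) cube([26, 347, 1190]);
translate([26, 0, 0]) cube([742, 347, 26]);
translate([26, 0, 342]) cube([742, 347, 26]);
translate([26, 0, 684]) cube([742, 347, 26]);
translate([26, 0, 1026]) cube([742, 347, 26]);


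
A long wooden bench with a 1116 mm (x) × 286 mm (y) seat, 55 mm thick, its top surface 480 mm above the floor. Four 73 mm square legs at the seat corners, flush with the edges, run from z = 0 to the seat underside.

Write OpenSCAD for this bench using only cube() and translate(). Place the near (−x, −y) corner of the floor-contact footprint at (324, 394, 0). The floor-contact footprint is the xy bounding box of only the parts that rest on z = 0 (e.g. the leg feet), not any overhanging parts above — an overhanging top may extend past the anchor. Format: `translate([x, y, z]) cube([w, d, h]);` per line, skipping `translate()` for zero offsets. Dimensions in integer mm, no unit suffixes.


translate([324, 394, 425]) cube([1116, 286, 55]);
translate([324, 394, 0]) cube([73, 73, 425]);
translate([324, 607, 0]) cube([73, 73, 425]);
translate([1367, 394, 0]) cube([73, 73, 425]);
translate([1367, 607, 0]) cube([73, 73, 425]);


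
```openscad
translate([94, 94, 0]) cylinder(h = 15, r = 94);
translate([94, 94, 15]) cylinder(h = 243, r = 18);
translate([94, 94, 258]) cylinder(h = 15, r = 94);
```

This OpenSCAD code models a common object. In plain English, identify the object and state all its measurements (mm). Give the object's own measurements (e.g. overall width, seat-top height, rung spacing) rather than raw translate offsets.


A spool: two coaxial disc flanges of radius 94 mm and thickness 15 mm, joined by a core cylinder of radius 18 mm and height 243 mm. The lower flange rests on z = 0 and the three cylinders share a vertical axis.


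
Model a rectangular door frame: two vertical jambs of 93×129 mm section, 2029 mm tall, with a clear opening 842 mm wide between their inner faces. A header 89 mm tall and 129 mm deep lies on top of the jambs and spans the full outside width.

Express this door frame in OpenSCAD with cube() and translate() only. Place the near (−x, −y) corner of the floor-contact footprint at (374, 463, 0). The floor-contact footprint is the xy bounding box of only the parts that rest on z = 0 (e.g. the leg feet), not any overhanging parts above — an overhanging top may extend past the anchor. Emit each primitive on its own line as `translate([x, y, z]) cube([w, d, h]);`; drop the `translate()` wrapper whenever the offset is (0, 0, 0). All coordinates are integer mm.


translate([374, 463, 0]) cube([93, 129, 2029]);
translate([1309, 463, 0]) cube([93, 129, 2029]);
translate([374, 463, 2029]) cube([1028, 129, 89]);


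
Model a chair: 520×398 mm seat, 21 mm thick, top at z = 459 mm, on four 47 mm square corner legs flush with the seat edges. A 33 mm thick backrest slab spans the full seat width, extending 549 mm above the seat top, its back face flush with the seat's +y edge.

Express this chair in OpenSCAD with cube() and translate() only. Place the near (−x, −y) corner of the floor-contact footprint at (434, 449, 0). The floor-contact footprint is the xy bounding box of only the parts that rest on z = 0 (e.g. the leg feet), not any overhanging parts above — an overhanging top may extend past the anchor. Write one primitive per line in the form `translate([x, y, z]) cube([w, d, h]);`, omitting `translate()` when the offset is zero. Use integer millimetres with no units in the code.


// leg_h = 459 - 21 = 438
translate([434, 449, 438]) cube([520, 398, 21]);
translate([434, 449, 0]) cube([47, 47, 438]);
translate([907, 449, 0]) cube([47, 47, 438]);
translate([434, 800, 0]) cube([47, 47, 438]);
translate([907, 800, 0]) cube([47, 47, 438]);
translate([434, 814, 459]) cube([520, 33, 549]);


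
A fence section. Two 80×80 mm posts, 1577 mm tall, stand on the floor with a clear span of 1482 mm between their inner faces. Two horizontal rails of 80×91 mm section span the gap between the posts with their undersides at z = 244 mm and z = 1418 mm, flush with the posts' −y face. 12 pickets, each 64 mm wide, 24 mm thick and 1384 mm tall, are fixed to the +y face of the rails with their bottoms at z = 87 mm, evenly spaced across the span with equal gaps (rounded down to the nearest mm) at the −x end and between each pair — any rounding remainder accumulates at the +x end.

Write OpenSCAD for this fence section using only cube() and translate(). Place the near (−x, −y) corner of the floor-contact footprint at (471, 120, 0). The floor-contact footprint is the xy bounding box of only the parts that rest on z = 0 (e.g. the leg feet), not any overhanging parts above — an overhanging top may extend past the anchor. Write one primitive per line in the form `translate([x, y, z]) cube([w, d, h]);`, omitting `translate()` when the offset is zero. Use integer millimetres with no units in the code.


translate([471, 120, 0]) cube([80, 80, 1577]);
translate([2033, 120, 0]) cube([80, 80, 1577]);
translate([551, 120, 244]) cube([1482, 80, 91]);
translate([551, 120, 1418]) cube([1482, 80, 91]);
translate([605, 200, 87]) cube([64, 24, 1384]);
translate([723, 200, 87]) cube([64, 24, 1384]);
translate([841, 200, 87]) cube([64, 24, 1384]);
translate([959, 200, 87]) cube([64, 24, 1384]);
translate([1077, 200, 87]) cube([64, 24, 1384]);
translate([1195, 200, 87]) cube([64, 24, 1384]);
translate([1313, 200, 87]) cube([64, 24, 1384]);
translate([1431, 200, 87]) cube([64, 24, 1384]);
translate([1549, 200, 87]) cube([64, 24, 1384]);
translate([1667, 200, 87]) cube([64, 24, 1384]);
translate([1785, 200, 87]) cube([64, 24, 1384]);
translate([1903, 200, 87]) cube([64, 24, 1384]);


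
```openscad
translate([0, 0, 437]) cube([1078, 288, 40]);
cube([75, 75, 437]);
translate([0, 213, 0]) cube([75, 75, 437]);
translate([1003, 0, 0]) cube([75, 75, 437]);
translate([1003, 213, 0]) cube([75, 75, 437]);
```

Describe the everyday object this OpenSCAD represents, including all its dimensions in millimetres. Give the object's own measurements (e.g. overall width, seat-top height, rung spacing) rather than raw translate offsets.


A bench: a 1078×288 mm seat slab, 40 mm thick, top at z = 477 mm, on four 75×75 mm square legs flush with the seat corners and standing on z = 0.


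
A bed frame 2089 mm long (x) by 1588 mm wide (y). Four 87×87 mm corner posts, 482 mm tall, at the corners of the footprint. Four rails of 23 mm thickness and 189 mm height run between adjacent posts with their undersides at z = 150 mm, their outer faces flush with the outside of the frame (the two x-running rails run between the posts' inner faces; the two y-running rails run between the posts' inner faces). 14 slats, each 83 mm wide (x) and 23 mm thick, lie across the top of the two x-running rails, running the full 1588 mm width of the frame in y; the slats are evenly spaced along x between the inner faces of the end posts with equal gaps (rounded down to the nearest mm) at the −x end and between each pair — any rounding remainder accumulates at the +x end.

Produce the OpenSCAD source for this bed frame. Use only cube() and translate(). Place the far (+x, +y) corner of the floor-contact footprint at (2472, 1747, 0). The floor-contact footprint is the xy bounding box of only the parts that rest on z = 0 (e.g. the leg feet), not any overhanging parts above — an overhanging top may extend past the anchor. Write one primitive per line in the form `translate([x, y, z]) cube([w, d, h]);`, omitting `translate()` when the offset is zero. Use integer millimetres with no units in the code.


translate([383, 159, 0]) cube([87, 87, 482]);
translate([383, 1660, 0]) cube([87, 87, 482]);
translate([2385, 159, 0]) cube([87, 87, 482]);
translate([2385, 1660, 0]) cube([87, 87, 482]);
translate([470, 159, 150]) cube([1915, 23, 189]);
translate([470, 1724, 150]) cube([1915, 23, 189]);
translate([383, 246, 150]) cube([23, 1414, 189]);
translate([2449, 246, 150]) cube([23, 1414, 189]);
translate([520, 159, 339]) cube([83, 1588, 23]);
translate([653, 159, 339]) cube([83, 1588, 23]);
translate([786, 159, 339]) cube([83, 1588, 23]);
translate([919, 159, 339]) cube([83, 1588, 23]);
translate([1052, 159, 339]) cube([83, 1588, 23]);
translate([1185, 159, 339]) cube([83, 1588, 23]);
translate([1318, 159, 339]) cube([83, 1588, 23]);
translate([1451, 159, 339]) cube([83, 1588, 23]);
translate([1584, 159, 339]) cube([83, 1588, 23]);
translate([1717, 159, 339]) cube([83, 1588, 23]);
translate([1850, 159, 339]) cube([83, 1588, 23]);
translate([1983, 159, 339]) cube([83, 1588, 23]);
translate([2116, 159, 339]) cube([83, 1588, 23]);
translate([2249, 159, 339]) cube([83, 1588, 23]);
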